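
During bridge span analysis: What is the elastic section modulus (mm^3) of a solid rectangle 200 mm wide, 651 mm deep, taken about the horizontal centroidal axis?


S = b * h^2 / 6
= 200 * 651^2 / 6
= 200 * 423801 / 6
= 14126700.0 mm^3

14126700.0 mm^3


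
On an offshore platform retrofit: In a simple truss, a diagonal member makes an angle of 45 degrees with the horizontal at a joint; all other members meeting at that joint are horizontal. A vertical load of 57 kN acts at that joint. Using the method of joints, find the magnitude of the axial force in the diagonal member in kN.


At the joint, only the diagonal has a vertical component, so vertical equilibrium gives:
F * sin(45) = 57
F = 57 / sin(45)
= 57 / 0.707107
= 80.61 kN

80.61 kN


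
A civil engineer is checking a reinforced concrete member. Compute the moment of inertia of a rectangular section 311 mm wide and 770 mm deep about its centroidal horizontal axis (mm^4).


I = b * h^3 / 12
= 311 * 770^3 / 12
= 311 * 456533000 / 12
= 11831813583.33 mm^4

11831813583.33 mm^4


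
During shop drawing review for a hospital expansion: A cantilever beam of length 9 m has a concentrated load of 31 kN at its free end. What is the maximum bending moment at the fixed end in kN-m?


For a cantilever with a point load at the free end:
M_max = P * L = 31 * 9 = 279 kN-m

279 kN-m


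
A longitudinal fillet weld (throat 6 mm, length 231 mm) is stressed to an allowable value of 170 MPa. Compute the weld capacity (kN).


Strength = throat * length * allowable stress
= 6 * 231 * 170 N
= 235620 N
= 235.62 kN

235.62 kN


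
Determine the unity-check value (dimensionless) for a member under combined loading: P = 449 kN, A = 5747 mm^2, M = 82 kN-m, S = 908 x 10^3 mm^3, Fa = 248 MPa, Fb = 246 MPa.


f_a = P / A = 449000.0 / 5747 = 78.1277 MPa
f_b = M / S = 82000000.0 / 908000.0 = 90.3084 MPa
Ratio = f_a / Fa + f_b / Fb
= 78.1277 / 248 + 90.3084 / 246
= 0.6821 (dimensionless)

0.6821 (dimensionless)


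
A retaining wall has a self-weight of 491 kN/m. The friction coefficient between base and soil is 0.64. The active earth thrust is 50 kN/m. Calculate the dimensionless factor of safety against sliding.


Resisting force = mu * W = 0.64 * 491 = 314.24 kN/m
FOS = Resisting / Driving = 314.24 / 50
= 6.2848 (dimensionless)

6.2848 (dimensionless)


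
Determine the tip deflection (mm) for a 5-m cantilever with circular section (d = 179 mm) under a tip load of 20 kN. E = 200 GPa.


I = pi * d^4 / 64 = pi * 179^4 / 64 = 50394370.27 mm^4
L = 5000.0 mm, P = 20000.0 N, E = 200000.0 MPa
delta = P * L^3 / (3 * E * I)
= 20000.0 * 5000.0^3 / (3 * 200000.0 * 50394370.27)
= 82.6812 mm

82.6812 mm


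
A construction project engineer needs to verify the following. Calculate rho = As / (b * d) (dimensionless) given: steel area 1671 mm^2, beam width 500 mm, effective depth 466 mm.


rho = As / (b * d)
= 1671 / (500 * 466)
= 1671 / 233000
= 0.007172 (dimensionless)

0.007172 (dimensionless)


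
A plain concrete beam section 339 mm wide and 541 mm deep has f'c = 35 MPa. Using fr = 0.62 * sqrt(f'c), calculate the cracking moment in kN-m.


fr = 0.62 * sqrt(35) = 0.62 * 5.9161 = 3.668 MPa
I = 339 * 541^3 / 12 = 4473116893.25 mm^4
y_t = 270.5 mm
M_cr = fr * I / y_t = 3.668 * 4473116893.25 / 270.5 N-mm
= 60.6553 kN-m

60.6553 kN-m


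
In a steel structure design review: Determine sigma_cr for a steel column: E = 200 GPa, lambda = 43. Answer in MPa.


sigma_cr = pi^2 * E / lambda^2
= 9.8696 * 200000.0 / 43^2
= 9.8696 * 200000.0 / 1849
= 1067.5613 MPa

1067.5613 MPa


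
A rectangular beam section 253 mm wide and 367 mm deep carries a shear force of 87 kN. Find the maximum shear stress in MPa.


A = b * h = 253 * 367 = 92851 mm^2
V = 87 kN = 87000.0 N
tau_max = 1.5 * V / A = 1.5 * 87000.0 / 92851
= 1.4055 MPa

1.4055 MPa


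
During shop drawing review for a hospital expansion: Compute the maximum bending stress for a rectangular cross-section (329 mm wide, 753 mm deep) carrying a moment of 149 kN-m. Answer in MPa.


I = b * h^3 / 12 = 329 * 753^3 / 12 = 11705759052.75 mm^4
y = h / 2 = 753 / 2 = 376.5 mm
M = 149 kN-m = 149000000.0 N-mm
sigma = M * y / I = 149000000.0 * 376.5 / 11705759052.75
= 4.79 MPa

4.79 MPa


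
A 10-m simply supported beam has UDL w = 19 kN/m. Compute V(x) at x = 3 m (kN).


R_A = w * L / 2 = 19 * 10 / 2 = 95.0 kN
V(x) = R_A - w * x = 95.0 - 19 * 3
= 38.0 kN

38.0 kN


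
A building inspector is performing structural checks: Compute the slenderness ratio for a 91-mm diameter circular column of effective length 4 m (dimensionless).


Radius of gyration r = d / 4 = 91 / 4 = 22.75 mm
L_eff = 4000.0 mm
Slenderness ratio = L / r = 4000.0 / 22.75 = 175.82 (dimensionless)

175.82 (dimensionless)


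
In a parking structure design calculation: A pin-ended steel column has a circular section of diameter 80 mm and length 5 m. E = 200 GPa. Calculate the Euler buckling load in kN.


I = pi * d^4 / 64 = 2010619.3 mm^4
L = 5000.0 mm
P_cr = pi^2 * E * I / L^2
= 9.8696 * 200000.0 * 2010619.3 / 5000.0^2
= 158752.14 N = 158.7521 kN

158.7521 kN


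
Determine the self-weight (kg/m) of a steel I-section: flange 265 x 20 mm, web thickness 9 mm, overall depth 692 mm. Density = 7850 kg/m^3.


A_flanges = 2 * 265 * 20 = 10600 mm^2
A_web = (692 - 2 * 20) * 9 = 5868 mm^2
A_total = 10600 + 5868 = 16468 mm^2 = 0.016468 m^2
Weight = rho * A = 7850 * 0.016468 = 129.2738 kg/m

129.2738 kg/m


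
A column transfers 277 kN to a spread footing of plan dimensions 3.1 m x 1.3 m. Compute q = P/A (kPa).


A = 3.1 * 1.3 = 4.03 m^2
q = P / A = 277 / 4.03
= 68.7345 kPa

68.7345 kPa


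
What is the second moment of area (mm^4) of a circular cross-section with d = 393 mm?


r = d / 2 = 393 / 2 = 196.5 mm
I = pi * r^4 / 4 = pi * 196.5^4 / 4
= 1170954716.44 mm^4

1170954716.44 mm^4


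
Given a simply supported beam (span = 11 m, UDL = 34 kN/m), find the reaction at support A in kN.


Total load = w * L = 34 * 11 = 374 kN
By symmetry, each reaction R = total / 2 = 374 / 2 = 187.0 kN

187.0 kN


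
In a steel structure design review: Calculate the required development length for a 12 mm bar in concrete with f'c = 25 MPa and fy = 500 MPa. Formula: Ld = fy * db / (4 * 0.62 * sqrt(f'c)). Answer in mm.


Ld = (fy * db) / (4 * 0.62 * sqrt(f'c))
= (500 * 12) / (4 * 0.62 * sqrt(25))
= 6000 / 12.4
= 483.87 mm

483.87 mm


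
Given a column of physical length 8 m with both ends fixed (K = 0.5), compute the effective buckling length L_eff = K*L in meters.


L_eff = K * L
= 0.5 * 8
= 4.0 m

4.0 m


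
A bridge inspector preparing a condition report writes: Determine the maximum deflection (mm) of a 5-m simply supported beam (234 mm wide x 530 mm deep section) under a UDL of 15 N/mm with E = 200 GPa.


I = 234 * 530^3 / 12 = 2903101500.0 mm^4
L = 5000.0 mm, w = 15 N/mm, E = 200000.0 MPa
delta = 5 * w * L^4 / (384 * E * I)
= 5 * 15 * 5000.0^4 / (384 * 200000.0 * 2903101500.0)
= 0.2102 mm

0.2102 mm


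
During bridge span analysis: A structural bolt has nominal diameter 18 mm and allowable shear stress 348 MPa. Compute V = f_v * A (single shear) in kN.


A = pi * d^2 / 4 = pi * 18^2 / 4 = 254.469 mm^2
V = f_v * A / 1000 = 348 * 254.469 / 1000
= 88.5552 kN

88.5552 kN


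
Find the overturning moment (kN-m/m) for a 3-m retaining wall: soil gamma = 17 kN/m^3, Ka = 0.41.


Pa = 0.5 * Ka * gamma * H^2
= 0.5 * 0.41 * 17 * 3^2
= 31.365 kN/m
Arm = H / 3 = 3 / 3 = 1.0 m
Mo = Pa * arm = Pa * H / 3 = 31.365 * 3 / 3 = 31.365 kN-m/m

31.365 kN-m/m


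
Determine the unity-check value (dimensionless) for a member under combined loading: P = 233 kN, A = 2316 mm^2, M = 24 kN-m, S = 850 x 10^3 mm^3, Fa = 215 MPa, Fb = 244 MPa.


f_a = P / A = 233000.0 / 2316 = 100.6045 MPa
f_b = M / S = 24000000.0 / 850000.0 = 28.2353 MPa
Ratio = f_a / Fa + f_b / Fb
= 100.6045 / 215 + 28.2353 / 244
= 0.5836 (dimensionless)

0.5836 (dimensionless)


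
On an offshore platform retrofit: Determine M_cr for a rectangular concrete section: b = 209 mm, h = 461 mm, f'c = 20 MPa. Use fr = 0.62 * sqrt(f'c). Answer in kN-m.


fr = 0.62 * sqrt(20) = 0.62 * 4.4721 = 2.7727 MPa
I = 209 * 461^3 / 12 = 1706348819.08 mm^4
y_t = 230.5 mm
M_cr = fr * I / y_t = 2.7727 * 1706348819.08 / 230.5 N-mm
= 20.526 kN-m

20.526 kN-m


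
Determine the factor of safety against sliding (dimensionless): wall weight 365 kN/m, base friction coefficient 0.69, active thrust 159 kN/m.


Resisting force = mu * W = 0.69 * 365 = 251.85 kN/m
FOS = Resisting / Driving = 251.85 / 159
= 1.584 (dimensionless)

1.584 (dimensionless)


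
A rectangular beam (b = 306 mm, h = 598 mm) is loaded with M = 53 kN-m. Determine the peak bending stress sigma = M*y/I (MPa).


I = b * h^3 / 12 = 306 * 598^3 / 12 = 5453103396.0 mm^4
y = h / 2 = 598 / 2 = 299.0 mm
M = 53 kN-m = 53000000.0 N-mm
sigma = M * y / I = 53000000.0 * 299.0 / 5453103396.0
= 2.91 MPa

2.91 MPa


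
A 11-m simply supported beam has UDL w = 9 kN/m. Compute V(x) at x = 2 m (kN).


R_A = w * L / 2 = 9 * 11 / 2 = 49.5 kN
V(x) = R_A - w * x = 49.5 - 9 * 2
= 31.5 kN

31.5 kN


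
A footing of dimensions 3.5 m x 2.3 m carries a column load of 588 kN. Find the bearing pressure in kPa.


A = 3.5 * 2.3 = 8.05 m^2
q = P / A = 588 / 8.05
= 73.0435 kPa

73.0435 kPa


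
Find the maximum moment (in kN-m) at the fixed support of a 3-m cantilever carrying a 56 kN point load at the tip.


For a cantilever with a point load at the free end:
M_max = P * L = 56 * 3 = 168 kN-m

168 kN-m


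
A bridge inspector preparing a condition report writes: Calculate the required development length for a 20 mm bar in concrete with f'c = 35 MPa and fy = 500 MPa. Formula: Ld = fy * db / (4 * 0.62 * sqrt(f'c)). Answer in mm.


Ld = (fy * db) / (4 * 0.62 * sqrt(f'c))
= (500 * 20) / (4 * 0.62 * sqrt(35))
= 10000 / 14.6719
= 681.58 mm

681.58 mm


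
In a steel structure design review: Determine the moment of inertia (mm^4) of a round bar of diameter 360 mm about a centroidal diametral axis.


r = d / 2 = 360 / 2 = 180.0 mm
I = pi * r^4 / 4 = pi * 180.0^4 / 4
= 824479576.01 mm^4

824479576.01 mm^4


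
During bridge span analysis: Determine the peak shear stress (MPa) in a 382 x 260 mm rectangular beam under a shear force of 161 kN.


A = b * h = 382 * 260 = 99320 mm^2
V = 161 kN = 161000.0 N
tau_max = 1.5 * V / A = 1.5 * 161000.0 / 99320
= 2.4315 MPa

2.4315 MPa


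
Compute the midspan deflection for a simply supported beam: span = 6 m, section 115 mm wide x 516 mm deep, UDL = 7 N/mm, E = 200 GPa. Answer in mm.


I = 115 * 516^3 / 12 = 1316635920.0 mm^4
L = 6000.0 mm, w = 7 N/mm, E = 200000.0 MPa
delta = 5 * w * L^4 / (384 * E * I)
= 5 * 7 * 6000.0^4 / (384 * 200000.0 * 1316635920.0)
= 0.4486 mm

0.4486 mm


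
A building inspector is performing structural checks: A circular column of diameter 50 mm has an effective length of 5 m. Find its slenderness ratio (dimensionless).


Radius of gyration r = d / 4 = 50 / 4 = 12.5 mm
L_eff = 5000.0 mm
Slenderness ratio = L / r = 5000.0 / 12.5 = 400.0 (dimensionless)

400.0 (dimensionless)


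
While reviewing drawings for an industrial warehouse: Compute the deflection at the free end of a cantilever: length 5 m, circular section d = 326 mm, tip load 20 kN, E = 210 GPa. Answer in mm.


I = pi * d^4 / 64 = pi * 326^4 / 64 = 554421800.61 mm^4
L = 5000.0 mm, P = 20000.0 N, E = 210000.0 MPa
delta = P * L^3 / (3 * E * I)
= 20000.0 * 5000.0^3 / (3 * 210000.0 * 554421800.61)
= 7.1575 mm

7.1575 mm


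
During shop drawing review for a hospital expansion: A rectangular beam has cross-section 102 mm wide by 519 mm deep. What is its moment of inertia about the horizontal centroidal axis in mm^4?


I = b * h^3 / 12
= 102 * 519^3 / 12
= 102 * 139798359 / 12
= 1188286051.5 mm^4

1188286051.5 mm^4


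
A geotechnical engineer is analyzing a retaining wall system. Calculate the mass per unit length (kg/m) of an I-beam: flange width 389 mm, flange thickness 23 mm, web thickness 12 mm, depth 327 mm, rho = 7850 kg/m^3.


A_flanges = 2 * 389 * 23 = 17894 mm^2
A_web = (327 - 2 * 23) * 12 = 3372 mm^2
A_total = 17894 + 3372 = 21266 mm^2 = 0.021266 m^2
Weight = rho * A = 7850 * 0.021266 = 166.9381 kg/m

166.9381 kg/m


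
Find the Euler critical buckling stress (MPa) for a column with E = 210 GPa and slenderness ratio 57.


sigma_cr = pi^2 * E / lambda^2
= 9.8696 * 210000.0 / 57^2
= 9.8696 * 210000.0 / 3249
= 637.9246 MPa

637.9246 MPa


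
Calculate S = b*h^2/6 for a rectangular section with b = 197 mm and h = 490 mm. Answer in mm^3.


S = b * h^2 / 6
= 197 * 490^2 / 6
= 197 * 240100 / 6
= 7883283.33 mm^3

7883283.33 mm^3


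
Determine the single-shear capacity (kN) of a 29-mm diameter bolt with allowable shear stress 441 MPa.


A = pi * d^2 / 4 = pi * 29^2 / 4 = 660.5199 mm^2
V = f_v * A / 1000 = 441 * 660.5199 / 1000
= 291.2893 kN

291.2893 kN


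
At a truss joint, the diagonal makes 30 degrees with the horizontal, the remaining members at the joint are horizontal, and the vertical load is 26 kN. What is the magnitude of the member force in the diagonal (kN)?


At the joint, only the diagonal has a vertical component, so vertical equilibrium gives:
F * sin(30) = 26
F = 26 / sin(30)
= 26 / 0.5
= 52.0 kN

52.0 kN


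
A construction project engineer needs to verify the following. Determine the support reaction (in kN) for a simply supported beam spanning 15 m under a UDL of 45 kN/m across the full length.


Total load = w * L = 45 * 15 = 675 kN
By symmetry, each reaction R = total / 2 = 675 / 2 = 337.5 kN

337.5 kN


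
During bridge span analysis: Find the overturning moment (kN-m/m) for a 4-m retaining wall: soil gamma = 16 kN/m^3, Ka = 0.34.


Pa = 0.5 * Ka * gamma * H^2
= 0.5 * 0.34 * 16 * 4^2
= 43.52 kN/m
Arm = H / 3 = 4 / 3 = 1.3333 m
Mo = Pa * arm = Pa * H / 3 = 43.52 * 4 / 3 = 58.0267 kN-m/m

58.0267 kN-m/m


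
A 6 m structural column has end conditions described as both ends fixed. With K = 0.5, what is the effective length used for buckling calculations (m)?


L_eff = K * L
= 0.5 * 6
= 3.0 m

3.0 m


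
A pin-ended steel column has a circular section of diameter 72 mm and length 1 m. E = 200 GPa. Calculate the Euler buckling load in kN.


I = pi * d^4 / 64 = 1319167.32 mm^4
L = 1000.0 mm
P_cr = pi^2 * E * I / L^2
= 9.8696 * 200000.0 * 1319167.32 / 1000.0^2
= 2603931.92 N = 2603.9319 kN

2603.9319 kN


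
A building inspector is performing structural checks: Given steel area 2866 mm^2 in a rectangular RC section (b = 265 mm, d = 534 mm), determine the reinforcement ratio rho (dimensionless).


rho = As / (b * d)
= 2866 / (265 * 534)
= 2866 / 141510
= 0.020253 (dimensionless)

0.020253 (dimensionless)


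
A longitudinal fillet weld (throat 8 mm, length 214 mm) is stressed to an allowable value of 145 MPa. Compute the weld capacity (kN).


Strength = throat * length * allowable stress
= 8 * 214 * 145 N
= 248240 N
= 248.24 kN

248.24 kN


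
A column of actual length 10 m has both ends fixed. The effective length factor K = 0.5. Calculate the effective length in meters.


L_eff = K * L
= 0.5 * 10
= 5.0 m

5.0 m


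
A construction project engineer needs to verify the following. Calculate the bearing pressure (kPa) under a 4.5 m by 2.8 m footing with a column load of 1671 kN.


A = 4.5 * 2.8 = 12.6 m^2
q = P / A = 1671 / 12.6
= 132.619 kPa

132.619 kPa


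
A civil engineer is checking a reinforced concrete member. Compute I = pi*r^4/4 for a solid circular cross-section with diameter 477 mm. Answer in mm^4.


r = d / 2 = 477 / 2 = 238.5 mm
I = pi * r^4 / 4 = pi * 238.5^4 / 4
= 2541226730.23 mm^4

2541226730.23 mm^4


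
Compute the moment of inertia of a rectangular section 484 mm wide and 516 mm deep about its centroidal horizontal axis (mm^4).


I = b * h^3 / 12
= 484 * 516^3 / 12
= 484 * 137388096 / 12
= 5541319872.0 mm^4

5541319872.0 mm^4


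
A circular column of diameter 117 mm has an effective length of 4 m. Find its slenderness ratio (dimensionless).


Radius of gyration r = d / 4 = 117 / 4 = 29.25 mm
L_eff = 4000.0 mm
Slenderness ratio = L / r = 4000.0 / 29.25 = 136.75 (dimensionless)

136.75 (dimensionless)


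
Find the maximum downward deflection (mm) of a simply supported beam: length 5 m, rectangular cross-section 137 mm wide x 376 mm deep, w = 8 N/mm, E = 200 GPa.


I = 137 * 376^3 / 12 = 606880042.67 mm^4
L = 5000.0 mm, w = 8 N/mm, E = 200000.0 MPa
delta = 5 * w * L^4 / (384 * E * I)
= 5 * 8 * 5000.0^4 / (384 * 200000.0 * 606880042.67)
= 0.5364 mm

0.5364 mm


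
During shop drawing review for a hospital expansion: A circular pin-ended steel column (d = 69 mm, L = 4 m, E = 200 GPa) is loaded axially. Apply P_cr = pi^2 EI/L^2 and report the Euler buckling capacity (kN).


I = pi * d^4 / 64 = 1112669.7 mm^4
L = 4000.0 mm
P_cr = pi^2 * E * I / L^2
= 9.8696 * 200000.0 * 1112669.7 / 4000.0^2
= 137270.12 N = 137.2701 kN

137.2701 kN


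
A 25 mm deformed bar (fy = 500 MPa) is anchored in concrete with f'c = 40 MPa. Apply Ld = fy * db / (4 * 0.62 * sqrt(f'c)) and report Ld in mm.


Ld = (fy * db) / (4 * 0.62 * sqrt(f'c))
= (500 * 25) / (4 * 0.62 * sqrt(40))
= 12500 / 15.6849
= 796.94 mm

796.94 mm


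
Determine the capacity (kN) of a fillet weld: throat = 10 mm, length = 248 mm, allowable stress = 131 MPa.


Strength = throat * length * allowable stress
= 10 * 248 * 131 N
= 324880 N
= 324.88 kN

324.88 kN


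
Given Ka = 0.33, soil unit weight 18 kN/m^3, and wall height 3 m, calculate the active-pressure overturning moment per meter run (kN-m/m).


Pa = 0.5 * Ka * gamma * H^2
= 0.5 * 0.33 * 18 * 3^2
= 26.73 kN/m
Arm = H / 3 = 3 / 3 = 1.0 m
Mo = Pa * arm = Pa * H / 3 = 26.73 * 3 / 3 = 26.73 kN-m/m

26.73 kN-m/m


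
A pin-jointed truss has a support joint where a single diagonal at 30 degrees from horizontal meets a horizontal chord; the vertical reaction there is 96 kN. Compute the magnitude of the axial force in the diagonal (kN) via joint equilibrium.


At the joint, only the diagonal has a vertical component, so vertical equilibrium gives:
F * sin(30) = 96
F = 96 / sin(30)
= 96 / 0.5
= 192.0 kN

192.0 kN


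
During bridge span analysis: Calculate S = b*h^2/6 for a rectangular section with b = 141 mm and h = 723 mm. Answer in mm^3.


S = b * h^2 / 6
= 141 * 723^2 / 6
= 141 * 522729 / 6
= 12284131.5 mm^3

12284131.5 mm^3


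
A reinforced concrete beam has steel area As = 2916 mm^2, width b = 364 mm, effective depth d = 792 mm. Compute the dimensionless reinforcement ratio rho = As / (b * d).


rho = As / (b * d)
= 2916 / (364 * 792)
= 2916 / 288288
= 0.010115 (dimensionless)

0.010115 (dimensionless)


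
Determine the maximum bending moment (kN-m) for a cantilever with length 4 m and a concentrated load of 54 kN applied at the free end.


For a cantilever with a point load at the free end:
M_max = P * L = 54 * 4 = 216 kN-m

216 kN-m


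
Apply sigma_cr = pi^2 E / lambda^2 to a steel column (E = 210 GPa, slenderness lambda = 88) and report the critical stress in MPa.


sigma_cr = pi^2 * E / lambda^2
= 9.8696 * 210000.0 / 88^2
= 9.8696 * 210000.0 / 7744
= 267.6416 MPa

267.6416 MPa


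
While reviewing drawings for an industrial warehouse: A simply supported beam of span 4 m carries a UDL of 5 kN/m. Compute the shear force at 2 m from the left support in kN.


R_A = w * L / 2 = 5 * 4 / 2 = 10.0 kN
V(x) = R_A - w * x = 10.0 - 5 * 2
= 0.0 kN

0.0 kN


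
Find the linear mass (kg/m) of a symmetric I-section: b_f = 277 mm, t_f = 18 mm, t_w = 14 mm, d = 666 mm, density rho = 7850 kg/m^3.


A_flanges = 2 * 277 * 18 = 9972 mm^2
A_web = (666 - 2 * 18) * 14 = 8820 mm^2
A_total = 9972 + 8820 = 18792 mm^2 = 0.018792 m^2
Weight = rho * A = 7850 * 0.018792 = 147.5172 kg/m

147.5172 kg/m


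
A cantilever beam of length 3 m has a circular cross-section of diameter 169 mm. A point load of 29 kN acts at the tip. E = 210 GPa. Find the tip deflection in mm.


I = pi * d^4 / 64 = pi * 169^4 / 64 = 40042088.13 mm^4
L = 3000.0 mm, P = 29000.0 N, E = 210000.0 MPa
delta = P * L^3 / (3 * E * I)
= 29000.0 * 3000.0^3 / (3 * 210000.0 * 40042088.13)
= 31.0388 mm

31.0388 mm


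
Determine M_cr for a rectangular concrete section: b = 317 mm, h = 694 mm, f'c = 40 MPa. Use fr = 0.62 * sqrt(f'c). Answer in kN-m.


fr = 0.62 * sqrt(40) = 0.62 * 6.3246 = 3.9212 MPa
I = 317 * 694^3 / 12 = 8829913060.67 mm^4
y_t = 347.0 mm
M_cr = fr * I / y_t = 3.9212 * 8829913060.67 / 347.0 N-mm
= 99.7812 kN-m

99.7812 kN-m


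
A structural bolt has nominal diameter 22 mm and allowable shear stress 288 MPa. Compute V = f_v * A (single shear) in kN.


A = pi * d^2 / 4 = pi * 22^2 / 4 = 380.1327 mm^2
V = f_v * A / 1000 = 288 * 380.1327 / 1000
= 109.4782 kN

109.4782 kN


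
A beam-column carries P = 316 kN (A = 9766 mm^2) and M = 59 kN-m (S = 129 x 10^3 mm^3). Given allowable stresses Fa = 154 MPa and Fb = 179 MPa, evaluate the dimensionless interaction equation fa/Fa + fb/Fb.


f_a = P / A = 316000.0 / 9766 = 32.3572 MPa
f_b = M / S = 59000000.0 / 129000.0 = 457.3643 MPa
Ratio = f_a / Fa + f_b / Fb
= 32.3572 / 154 + 457.3643 / 179
= 2.7652 (dimensionless)

2.7652 (dimensionless)


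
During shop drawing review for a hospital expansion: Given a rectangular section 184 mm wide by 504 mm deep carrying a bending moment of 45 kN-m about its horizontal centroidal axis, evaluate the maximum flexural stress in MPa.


I = b * h^3 / 12 = 184 * 504^3 / 12 = 1963035648.0 mm^4
y = h / 2 = 504 / 2 = 252.0 mm
M = 45 kN-m = 45000000.0 N-mm
sigma = M * y / I = 45000000.0 * 252.0 / 1963035648.0
= 5.78 MPa

5.78 MPa


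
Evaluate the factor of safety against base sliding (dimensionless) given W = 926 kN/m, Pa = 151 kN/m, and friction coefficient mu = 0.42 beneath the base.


Resisting force = mu * W = 0.42 * 926 = 388.92 kN/m
FOS = Resisting / Driving = 388.92 / 151
= 2.5756 (dimensionless)

2.5756 (dimensionless)


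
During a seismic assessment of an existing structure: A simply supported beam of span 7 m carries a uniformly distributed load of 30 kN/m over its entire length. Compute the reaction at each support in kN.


Total load = w * L = 30 * 7 = 210 kN
By symmetry, each reaction R = total / 2 = 210 / 2 = 105.0 kN

105.0 kN


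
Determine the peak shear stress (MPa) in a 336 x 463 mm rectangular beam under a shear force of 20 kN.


A = b * h = 336 * 463 = 155568 mm^2
V = 20 kN = 20000.0 N
tau_max = 1.5 * V / A = 1.5 * 20000.0 / 155568
= 0.1928 MPa

0.1928 MPa


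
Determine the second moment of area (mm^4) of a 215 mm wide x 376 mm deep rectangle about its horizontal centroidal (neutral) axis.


I = b * h^3 / 12
= 215 * 376^3 / 12
= 215 * 53157376 / 12
= 952402986.67 mm^4

952402986.67 mm^4


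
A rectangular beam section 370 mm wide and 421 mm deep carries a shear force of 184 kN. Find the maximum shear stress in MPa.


A = b * h = 370 * 421 = 155770 mm^2
V = 184 kN = 184000.0 N
tau_max = 1.5 * V / A = 1.5 * 184000.0 / 155770
= 1.7718 MPa

1.7718 MPa


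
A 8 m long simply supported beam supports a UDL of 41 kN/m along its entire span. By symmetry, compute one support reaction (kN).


Total load = w * L = 41 * 8 = 328 kN
By symmetry, each reaction R = total / 2 = 328 / 2 = 164.0 kN

164.0 kN


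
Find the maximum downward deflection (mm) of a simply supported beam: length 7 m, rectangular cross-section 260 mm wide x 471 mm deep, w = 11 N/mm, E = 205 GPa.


I = 260 * 471^3 / 12 = 2263887405.0 mm^4
L = 7000.0 mm, w = 11 N/mm, E = 205000.0 MPa
delta = 5 * w * L^4 / (384 * E * I)
= 5 * 11 * 7000.0^4 / (384 * 205000.0 * 2263887405.0)
= 0.741 mm

0.741 mm


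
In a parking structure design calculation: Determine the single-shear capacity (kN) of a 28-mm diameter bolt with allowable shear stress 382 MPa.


A = pi * d^2 / 4 = pi * 28^2 / 4 = 615.7522 mm^2
V = f_v * A / 1000 = 382 * 615.7522 / 1000
= 235.2173 kN

235.2173 kN


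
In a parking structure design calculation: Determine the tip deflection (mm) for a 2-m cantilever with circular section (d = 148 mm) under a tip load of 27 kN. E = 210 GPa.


I = pi * d^4 / 64 = pi * 148^4 / 64 = 23551401.72 mm^4
L = 2000.0 mm, P = 27000.0 N, E = 210000.0 MPa
delta = P * L^3 / (3 * E * I)
= 27000.0 * 2000.0^3 / (3 * 210000.0 * 23551401.72)
= 14.5578 mm

14.5578 mm


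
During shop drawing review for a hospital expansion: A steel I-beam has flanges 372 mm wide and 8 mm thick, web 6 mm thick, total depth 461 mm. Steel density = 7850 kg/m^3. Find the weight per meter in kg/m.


A_flanges = 2 * 372 * 8 = 5952 mm^2
A_web = (461 - 2 * 8) * 6 = 2670 mm^2
A_total = 5952 + 2670 = 8622 mm^2 = 0.008622 m^2
Weight = rho * A = 7850 * 0.008622 = 67.6827 kg/m

67.6827 kg/m


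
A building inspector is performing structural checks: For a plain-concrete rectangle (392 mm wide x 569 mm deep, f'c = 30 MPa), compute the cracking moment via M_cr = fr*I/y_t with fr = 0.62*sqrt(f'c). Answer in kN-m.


fr = 0.62 * sqrt(30) = 0.62 * 5.4772 = 3.3959 MPa
I = 392 * 569^3 / 12 = 6017853627.33 mm^4
y_t = 284.5 mm
M_cr = fr * I / y_t = 3.3959 * 6017853627.33 / 284.5 N-mm
= 71.831 kN-m

71.831 kN-m


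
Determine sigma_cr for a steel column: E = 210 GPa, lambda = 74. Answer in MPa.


sigma_cr = pi^2 * E / lambda^2
= 9.8696 * 210000.0 / 74^2
= 9.8696 * 210000.0 / 5476
= 378.491 MPa

378.491 MPa


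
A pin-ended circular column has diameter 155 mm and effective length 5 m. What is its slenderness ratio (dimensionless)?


Radius of gyration r = d / 4 = 155 / 4 = 38.75 mm
L_eff = 5000.0 mm
Slenderness ratio = L / r = 5000.0 / 38.75 = 129.03 (dimensionless)

129.03 (dimensionless)


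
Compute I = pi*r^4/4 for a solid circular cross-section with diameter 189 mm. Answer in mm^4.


r = d / 2 = 189 / 2 = 94.5 mm
I = pi * r^4 / 4 = pi * 94.5^4 / 4
= 62635004.85 mm^4

62635004.85 mm^4


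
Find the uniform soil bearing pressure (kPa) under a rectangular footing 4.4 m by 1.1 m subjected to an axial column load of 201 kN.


A = 4.4 * 1.1 = 4.84 m^2
q = P / A = 201 / 4.84
= 41.5289 kPa

41.5289 kPa


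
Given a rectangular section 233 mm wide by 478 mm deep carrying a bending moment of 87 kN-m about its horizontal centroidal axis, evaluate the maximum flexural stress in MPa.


I = b * h^3 / 12 = 233 * 478^3 / 12 = 2120598084.67 mm^4
y = h / 2 = 478 / 2 = 239.0 mm
M = 87 kN-m = 87000000.0 N-mm
sigma = M * y / I = 87000000.0 * 239.0 / 2120598084.67
= 9.81 MPa

9.81 MPa


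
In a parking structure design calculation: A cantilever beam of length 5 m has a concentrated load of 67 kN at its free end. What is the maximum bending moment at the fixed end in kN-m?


For a cantilever with a point load at the free end:
M_max = P * L = 67 * 5 = 335 kN-m

335 kN-m


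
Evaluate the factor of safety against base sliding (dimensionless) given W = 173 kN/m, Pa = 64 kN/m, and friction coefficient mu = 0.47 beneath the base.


Resisting force = mu * W = 0.47 * 173 = 81.31 kN/m
FOS = Resisting / Driving = 81.31 / 64
= 1.2705 (dimensionless)

1.2705 (dimensionless)


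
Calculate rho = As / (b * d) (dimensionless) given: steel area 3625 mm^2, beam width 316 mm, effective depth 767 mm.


rho = As / (b * d)
= 3625 / (316 * 767)
= 3625 / 242372
= 0.014956 (dimensionless)

0.014956 (dimensionless)


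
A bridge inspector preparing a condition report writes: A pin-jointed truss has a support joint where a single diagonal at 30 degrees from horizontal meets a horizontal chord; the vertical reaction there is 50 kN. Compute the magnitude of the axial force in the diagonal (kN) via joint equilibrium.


At the joint, only the diagonal has a vertical component, so vertical equilibrium gives:
F * sin(30) = 50
F = 50 / sin(30)
= 50 / 0.5
= 100.0 kN

100.0 kN


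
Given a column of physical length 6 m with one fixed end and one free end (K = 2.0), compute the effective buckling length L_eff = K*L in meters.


L_eff = K * L
= 2.0 * 6
= 12.0 m

12.0 m


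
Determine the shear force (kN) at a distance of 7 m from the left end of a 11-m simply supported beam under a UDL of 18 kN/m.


R_A = w * L / 2 = 18 * 11 / 2 = 99.0 kN
V(x) = R_A - w * x = 99.0 - 18 * 7
= -27.0 kN

-27.0 kN


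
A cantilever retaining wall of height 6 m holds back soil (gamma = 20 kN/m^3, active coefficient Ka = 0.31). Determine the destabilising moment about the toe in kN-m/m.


Pa = 0.5 * Ka * gamma * H^2
= 0.5 * 0.31 * 20 * 6^2
= 111.6 kN/m
Arm = H / 3 = 6 / 3 = 2.0 m
Mo = Pa * arm = Pa * H / 3 = 111.6 * 6 / 3 = 223.2 kN-m/m

223.2 kN-m/m


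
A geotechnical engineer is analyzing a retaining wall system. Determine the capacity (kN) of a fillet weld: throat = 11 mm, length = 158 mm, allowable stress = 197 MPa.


Strength = throat * length * allowable stress
= 11 * 158 * 197 N
= 342386 N
= 342.39 kN

342.39 kN


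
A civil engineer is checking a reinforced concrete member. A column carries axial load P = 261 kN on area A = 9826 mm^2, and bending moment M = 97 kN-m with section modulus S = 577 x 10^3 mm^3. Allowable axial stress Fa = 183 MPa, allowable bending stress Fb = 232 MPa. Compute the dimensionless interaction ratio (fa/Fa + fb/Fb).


f_a = P / A = 261000.0 / 9826 = 26.5622 MPa
f_b = M / S = 97000000.0 / 577000.0 = 168.1109 MPa
Ratio = f_a / Fa + f_b / Fb
= 26.5622 / 183 + 168.1109 / 232
= 0.8698 (dimensionless)

0.8698 (dimensionless)


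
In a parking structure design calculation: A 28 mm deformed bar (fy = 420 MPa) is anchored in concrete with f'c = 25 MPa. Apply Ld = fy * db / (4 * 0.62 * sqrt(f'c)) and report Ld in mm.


Ld = (fy * db) / (4 * 0.62 * sqrt(f'c))
= (420 * 28) / (4 * 0.62 * sqrt(25))
= 11760 / 12.4
= 948.39 mm

948.39 mm


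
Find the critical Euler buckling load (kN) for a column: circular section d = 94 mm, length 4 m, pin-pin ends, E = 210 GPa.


I = pi * d^4 / 64 = 3832492.5 mm^4
L = 4000.0 mm
P_cr = pi^2 * E * I / L^2
= 9.8696 * 210000.0 * 3832492.5 / 4000.0^2
= 496455.55 N = 496.4556 kN

496.4556 kN


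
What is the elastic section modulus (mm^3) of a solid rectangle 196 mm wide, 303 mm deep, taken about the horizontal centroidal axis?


S = b * h^2 / 6
= 196 * 303^2 / 6
= 196 * 91809 / 6
= 2999094.0 mm^3

2999094.0 mm^3


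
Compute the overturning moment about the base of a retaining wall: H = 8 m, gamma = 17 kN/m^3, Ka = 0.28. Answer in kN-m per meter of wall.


Pa = 0.5 * Ka * gamma * H^2
= 0.5 * 0.28 * 17 * 8^2
= 152.32 kN/m
Arm = H / 3 = 8 / 3 = 2.6667 m
Mo = Pa * arm = Pa * H / 3 = 152.32 * 8 / 3 = 406.1867 kN-m/m

406.1867 kN-m/m


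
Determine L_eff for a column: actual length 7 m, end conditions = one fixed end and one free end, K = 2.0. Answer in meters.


L_eff = K * L
= 2.0 * 7
= 14.0 m

14.0 m


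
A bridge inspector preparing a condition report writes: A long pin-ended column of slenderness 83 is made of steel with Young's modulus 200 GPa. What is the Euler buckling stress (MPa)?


sigma_cr = pi^2 * E / lambda^2
= 9.8696 * 200000.0 / 83^2
= 9.8696 * 200000.0 / 6889
= 286.5323 MPa

286.5323 MPa


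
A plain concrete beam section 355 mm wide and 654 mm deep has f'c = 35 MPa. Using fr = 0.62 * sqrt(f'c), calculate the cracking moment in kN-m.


fr = 0.62 * sqrt(35) = 0.62 * 5.9161 = 3.668 MPa
I = 355 * 654^3 / 12 = 8275235310.0 mm^4
y_t = 327.0 mm
M_cr = fr * I / y_t = 3.668 * 8275235310.0 / 327.0 N-mm
= 92.8236 kN-m

92.8236 kN-m


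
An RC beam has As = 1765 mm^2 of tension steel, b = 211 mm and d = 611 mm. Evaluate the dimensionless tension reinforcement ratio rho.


rho = As / (b * d)
= 1765 / (211 * 611)
= 1765 / 128921
= 0.013691 (dimensionless)

0.013691 (dimensionless)


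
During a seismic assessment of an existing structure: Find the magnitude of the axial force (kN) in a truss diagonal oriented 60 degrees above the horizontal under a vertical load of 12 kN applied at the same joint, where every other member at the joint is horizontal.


At the joint, only the diagonal has a vertical component, so vertical equilibrium gives:
F * sin(60) = 12
F = 12 / sin(60)
= 12 / 0.866025
= 13.86 kN

13.86 kN


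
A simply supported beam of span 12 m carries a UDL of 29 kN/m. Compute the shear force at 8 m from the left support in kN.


R_A = w * L / 2 = 29 * 12 / 2 = 174.0 kN
V(x) = R_A - w * x = 174.0 - 29 * 8
= -58.0 kN

-58.0 kN


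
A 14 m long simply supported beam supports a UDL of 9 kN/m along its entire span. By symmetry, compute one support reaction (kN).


Total load = w * L = 9 * 14 = 126 kN
By symmetry, each reaction R = total / 2 = 126 / 2 = 63.0 kN

63.0 kN


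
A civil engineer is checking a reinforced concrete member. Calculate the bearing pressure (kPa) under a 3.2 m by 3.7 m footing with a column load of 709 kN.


A = 3.2 * 3.7 = 11.84 m^2
q = P / A = 709 / 11.84
= 59.8818 kPa

59.8818 kPa


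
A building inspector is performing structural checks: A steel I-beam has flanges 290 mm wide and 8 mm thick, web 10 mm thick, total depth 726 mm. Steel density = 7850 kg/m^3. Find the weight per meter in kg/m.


A_flanges = 2 * 290 * 8 = 4640 mm^2
A_web = (726 - 2 * 8) * 10 = 7100 mm^2
A_total = 4640 + 7100 = 11740 mm^2 = 0.011740 m^2
Weight = rho * A = 7850 * 0.011740 = 92.159 kg/m

92.159 kg/m


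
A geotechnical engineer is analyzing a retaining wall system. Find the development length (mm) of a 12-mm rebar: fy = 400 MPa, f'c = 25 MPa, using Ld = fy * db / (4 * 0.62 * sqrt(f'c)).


Ld = (fy * db) / (4 * 0.62 * sqrt(f'c))
= (400 * 12) / (4 * 0.62 * sqrt(25))
= 4800 / 12.4
= 387.1 mm

387.1 mm


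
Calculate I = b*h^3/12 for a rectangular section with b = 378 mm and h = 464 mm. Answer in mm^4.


I = b * h^3 / 12
= 378 * 464^3 / 12
= 378 * 99897344 / 12
= 3146766336.0 mm^4

3146766336.0 mm^4


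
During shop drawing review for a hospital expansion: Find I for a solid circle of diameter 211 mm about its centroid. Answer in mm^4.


r = d / 2 = 211 / 2 = 105.5 mm
I = pi * r^4 / 4 = pi * 105.5^4 / 4
= 97297060.54 mm^4

97297060.54 mm^4


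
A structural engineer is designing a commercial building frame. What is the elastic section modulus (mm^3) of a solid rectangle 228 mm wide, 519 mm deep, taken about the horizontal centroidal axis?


S = b * h^2 / 6
= 228 * 519^2 / 6
= 228 * 269361 / 6
= 10235718.0 mm^3

10235718.0 mm^3


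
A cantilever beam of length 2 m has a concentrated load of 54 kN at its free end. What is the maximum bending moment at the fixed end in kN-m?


For a cantilever with a point load at the free end:
M_max = P * L = 54 * 2 = 108 kN-m

108 kN-m


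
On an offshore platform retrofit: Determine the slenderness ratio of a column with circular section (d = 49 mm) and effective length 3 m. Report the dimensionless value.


Radius of gyration r = d / 4 = 49 / 4 = 12.25 mm
L_eff = 3000.0 mm
Slenderness ratio = L / r = 3000.0 / 12.25 = 244.9 (dimensionless)

244.9 (dimensionless)


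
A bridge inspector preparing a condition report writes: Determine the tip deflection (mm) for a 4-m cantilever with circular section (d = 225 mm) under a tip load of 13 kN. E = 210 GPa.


I = pi * d^4 / 64 = pi * 225^4 / 64 = 125805599.37 mm^4
L = 4000.0 mm, P = 13000.0 N, E = 210000.0 MPa
delta = P * L^3 / (3 * E * I)
= 13000.0 * 4000.0^3 / (3 * 210000.0 * 125805599.37)
= 10.4974 mm

10.4974 mm


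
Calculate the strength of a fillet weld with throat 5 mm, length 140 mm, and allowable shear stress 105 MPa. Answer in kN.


Strength = throat * length * allowable stress
= 5 * 140 * 105 N
= 73500 N
= 73.5 kN

73.5 kN


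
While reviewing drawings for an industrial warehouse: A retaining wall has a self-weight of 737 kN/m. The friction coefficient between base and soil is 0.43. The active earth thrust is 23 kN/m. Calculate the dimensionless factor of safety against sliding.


Resisting force = mu * W = 0.43 * 737 = 316.91 kN/m
FOS = Resisting / Driving = 316.91 / 23
= 13.7787 (dimensionless)

13.7787 (dimensionless)


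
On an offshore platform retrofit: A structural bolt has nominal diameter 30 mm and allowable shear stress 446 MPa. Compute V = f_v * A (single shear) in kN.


A = pi * d^2 / 4 = pi * 30^2 / 4 = 706.8583 mm^2
V = f_v * A / 1000 = 446 * 706.8583 / 1000
= 315.2588 kN

315.2588 kN


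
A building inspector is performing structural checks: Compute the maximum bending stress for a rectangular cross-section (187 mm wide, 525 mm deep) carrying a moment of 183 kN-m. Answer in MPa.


I = b * h^3 / 12 = 187 * 525^3 / 12 = 2254957031.25 mm^4
y = h / 2 = 525 / 2 = 262.5 mm
M = 183 kN-m = 183000000.0 N-mm
sigma = M * y / I = 183000000.0 * 262.5 / 2254957031.25
= 21.3 MPa

21.3 MPa


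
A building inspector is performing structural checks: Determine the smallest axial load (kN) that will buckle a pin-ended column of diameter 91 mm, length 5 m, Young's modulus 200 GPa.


I = pi * d^4 / 64 = 3366165.53 mm^4
L = 5000.0 mm
P_cr = pi^2 * E * I / L^2
= 9.8696 * 200000.0 * 3366165.53 / 5000.0^2
= 265781.78 N = 265.7818 kN

265.7818 kN


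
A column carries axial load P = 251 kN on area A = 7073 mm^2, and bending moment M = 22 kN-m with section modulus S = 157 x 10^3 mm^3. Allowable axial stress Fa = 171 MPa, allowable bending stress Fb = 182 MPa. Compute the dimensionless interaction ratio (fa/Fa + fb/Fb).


f_a = P / A = 251000.0 / 7073 = 35.4871 MPa
f_b = M / S = 22000000.0 / 157000.0 = 140.1274 MPa
Ratio = f_a / Fa + f_b / Fb
= 35.4871 / 171 + 140.1274 / 182
= 0.9775 (dimensionless)

0.9775 (dimensionless)


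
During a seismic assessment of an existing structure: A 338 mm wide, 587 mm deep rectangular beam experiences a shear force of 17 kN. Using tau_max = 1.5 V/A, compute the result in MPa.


A = b * h = 338 * 587 = 198406 mm^2
V = 17 kN = 17000.0 N
tau_max = 1.5 * V / A = 1.5 * 17000.0 / 198406
= 0.1285 MPa

0.1285 MPa


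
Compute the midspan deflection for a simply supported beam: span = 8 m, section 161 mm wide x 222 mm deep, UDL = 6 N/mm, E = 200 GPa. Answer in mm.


I = 161 * 222^3 / 12 = 146792394.0 mm^4
L = 8000.0 mm, w = 6 N/mm, E = 200000.0 MPa
delta = 5 * w * L^4 / (384 * E * I)
= 5 * 6 * 8000.0^4 / (384 * 200000.0 * 146792394.0)
= 10.8997 mm

10.8997 mm


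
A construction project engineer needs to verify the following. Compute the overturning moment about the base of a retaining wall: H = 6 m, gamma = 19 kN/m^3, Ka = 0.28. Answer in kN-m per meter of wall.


Pa = 0.5 * Ka * gamma * H^2
= 0.5 * 0.28 * 19 * 6^2
= 95.76 kN/m
Arm = H / 3 = 6 / 3 = 2.0 m
Mo = Pa * arm = Pa * H / 3 = 95.76 * 6 / 3 = 191.52 kN-m/m

191.52 kN-m/m


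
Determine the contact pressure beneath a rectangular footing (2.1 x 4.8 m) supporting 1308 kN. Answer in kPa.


A = 2.1 * 4.8 = 10.08 m^2
q = P / A = 1308 / 10.08
= 129.7619 kPa

129.7619 kPa


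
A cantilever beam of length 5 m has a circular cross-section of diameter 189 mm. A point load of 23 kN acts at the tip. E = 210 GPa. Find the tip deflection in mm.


I = pi * d^4 / 64 = pi * 189^4 / 64 = 62635004.85 mm^4
L = 5000.0 mm, P = 23000.0 N, E = 210000.0 MPa
delta = P * L^3 / (3 * E * I)
= 23000.0 * 5000.0^3 / (3 * 210000.0 * 62635004.85)
= 72.8585 mm

72.8585 mm


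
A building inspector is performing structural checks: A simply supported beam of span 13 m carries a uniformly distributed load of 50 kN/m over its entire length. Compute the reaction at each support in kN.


Total load = w * L = 50 * 13 = 650 kN
By symmetry, each reaction R = total / 2 = 650 / 2 = 325.0 kN

325.0 kN


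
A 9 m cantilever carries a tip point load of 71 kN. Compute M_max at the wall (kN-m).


For a cantilever with a point load at the free end:
M_max = P * L = 71 * 9 = 639 kN-m

639 kN-m


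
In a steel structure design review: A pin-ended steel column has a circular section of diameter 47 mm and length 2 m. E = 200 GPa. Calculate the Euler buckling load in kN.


I = pi * d^4 / 64 = 239530.78 mm^4
L = 2000.0 mm
P_cr = pi^2 * E * I / L^2
= 9.8696 * 200000.0 * 239530.78 / 2000.0^2
= 118203.7 N = 118.2037 kN

118.2037 kN
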